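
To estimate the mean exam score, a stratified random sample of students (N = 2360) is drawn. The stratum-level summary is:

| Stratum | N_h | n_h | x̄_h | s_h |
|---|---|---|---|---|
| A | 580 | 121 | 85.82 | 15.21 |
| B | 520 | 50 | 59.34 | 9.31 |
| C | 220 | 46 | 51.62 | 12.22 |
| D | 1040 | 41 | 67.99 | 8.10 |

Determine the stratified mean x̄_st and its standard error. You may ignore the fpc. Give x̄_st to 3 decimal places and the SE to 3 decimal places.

x̄_st ≈ 68.940, SE ≈ 0.734

x̄_st = Σ W_h x̄_h = (580·85.82 + 520·59.34 + 220·51.62 + 1040·67.99)/2360 = 68.94000
V̂(x̄_st) = Σ W_h² s_h²/n_h, with W_h = N_h/N and N = 2360:
  stratum A: (580/2360)²·15.21²/121 = 0.11548
  stratum B: (520/2360)²·9.31²/50 = 0.0841612
  stratum C: (220/2360)²·12.22²/46 = 0.0282102
  stratum D: (1040/2360)²·8.10²/41 = 0.310763
V̂(x̄_st) = 0.538614
SE(x̄_st) = √0.538614 = 0.733903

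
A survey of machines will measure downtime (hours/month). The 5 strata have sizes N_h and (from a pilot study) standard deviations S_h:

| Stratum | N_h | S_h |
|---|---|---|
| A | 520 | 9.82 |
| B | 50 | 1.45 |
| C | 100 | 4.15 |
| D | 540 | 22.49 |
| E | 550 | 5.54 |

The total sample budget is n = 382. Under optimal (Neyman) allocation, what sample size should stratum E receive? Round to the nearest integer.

Neyman allocation: n_h = n · N_h S_h / Σ N_i S_i, with n = 382.
  stratum A: N_h·S_h = 520·9.82 = 5106.40
  stratum B: N_h·S_h = 50·1.45 = 72.50
  stratum C: N_h·S_h = 100·4.15 = 415.00
  stratum D: N_h·S_h = 540·22.49 = 12144.60
  stratum E: N_h·S_h = 550·5.54 = 3047.00
Σ N_h S_h = 20785.50
n for stratum E = 382·3047.00/20785.50 = 55.998 → 56

56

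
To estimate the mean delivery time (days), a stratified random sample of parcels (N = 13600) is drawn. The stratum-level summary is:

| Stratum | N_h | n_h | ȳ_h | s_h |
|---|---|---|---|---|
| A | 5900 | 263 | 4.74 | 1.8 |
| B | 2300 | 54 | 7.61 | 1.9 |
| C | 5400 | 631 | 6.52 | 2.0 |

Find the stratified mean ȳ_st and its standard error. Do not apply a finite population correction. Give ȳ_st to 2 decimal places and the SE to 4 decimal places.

ȳ_st ≈ 5.93, SE ≈ 0.0723

ȳ_st = Σ W_h ȳ_h = (5900·4.74 + 2300·7.61 + 5400·6.52)/13600 = 5.93213
V̂(ȳ_st) = Σ W_h² s_h²/n_h, with W_h = N_h/N and N = 13600:
  stratum A: (5900/13600)²·1.8²/263 = 0.00231854
  stratum B: (2300/13600)²·1.9²/54 = 0.00191202
  stratum C: (5400/13600)²·2.0²/631 = 0.000999402
V̂(ȳ_st) = 0.00522996
SE(ȳ_st) = √0.00522996 = 0.0723185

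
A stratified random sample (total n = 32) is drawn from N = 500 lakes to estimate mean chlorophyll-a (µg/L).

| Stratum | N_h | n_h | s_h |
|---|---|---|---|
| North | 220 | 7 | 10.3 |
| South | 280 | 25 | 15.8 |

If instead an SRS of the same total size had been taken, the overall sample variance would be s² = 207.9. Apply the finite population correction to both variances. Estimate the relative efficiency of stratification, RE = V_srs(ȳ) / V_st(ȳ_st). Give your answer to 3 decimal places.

RE ≈ 1.068

V̂(ȳ_st) = Σ W_h² (1 − n_h/N_h) s_h²/n_h, with W_h = N_h/N and N = 500:
  stratum North: (220/500)²·(1 − 7/220)·10.3²/7 = 2.84079
  stratum South: (280/500)²·(1 − 25/280)·15.8²/25 = 2.85189
V_st = 5.69267
V_srs = (1 − 32/500)·207.9/32 = 6.08108
Relative efficiency = V_srs / V_st = 6.08108/5.69267 = 1.0682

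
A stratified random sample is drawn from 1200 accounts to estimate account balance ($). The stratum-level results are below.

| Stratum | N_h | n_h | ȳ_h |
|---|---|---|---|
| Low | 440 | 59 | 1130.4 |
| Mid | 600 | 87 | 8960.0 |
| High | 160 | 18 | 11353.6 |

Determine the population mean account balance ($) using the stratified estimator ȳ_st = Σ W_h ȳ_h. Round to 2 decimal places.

N = Σ N_h = 1200. Stratum weights W_h = N_h/N.
ȳ_st = (440·1130.4 + 600·8960.0 + 160·11353.6) / 1200 = 6408.2933

ȳ_st ≈ 6408.29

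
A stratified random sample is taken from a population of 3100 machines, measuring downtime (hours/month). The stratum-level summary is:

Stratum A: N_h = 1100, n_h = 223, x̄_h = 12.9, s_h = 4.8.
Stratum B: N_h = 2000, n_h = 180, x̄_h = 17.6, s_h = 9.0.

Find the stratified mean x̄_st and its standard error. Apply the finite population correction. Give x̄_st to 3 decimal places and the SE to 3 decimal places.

x̄_st = Σ W_h x̄_h = (1100·12.9 + 2000·17.6)/3100 = 15.93226
V̂(x̄_st) = Σ W_h² (1 − n_h/N_h) s_h²/n_h, with W_h = N_h/N and N = 3100:
  stratum A: (1100/3100)²·(1 − 223/1100)·4.8²/223 = 0.0103716
  stratum B: (2000/3100)²·(1 − 180/2000)·9.0²/180 = 0.170447
V̂(x̄_st) = 0.180819
SE(x̄_st) = √0.180819 = 0.425228

x̄_st ≈ 15.932, SE ≈ 0.425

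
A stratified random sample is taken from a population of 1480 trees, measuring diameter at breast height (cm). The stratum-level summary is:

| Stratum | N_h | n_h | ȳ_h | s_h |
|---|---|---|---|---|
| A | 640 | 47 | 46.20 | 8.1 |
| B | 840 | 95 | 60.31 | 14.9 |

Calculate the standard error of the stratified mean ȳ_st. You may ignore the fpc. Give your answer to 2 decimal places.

SE(ȳ_st) ≈ 1.01

V̂(ȳ_st) = Σ W_h² s_h²/n_h, with W_h = N_h/N and N = 1480:
  stratum A: (640/1480)²·8.1²/47 = 0.261041
  stratum B: (840/1480)²·14.9²/95 = 0.752808
V̂(ȳ_st) = 1.01385
SE(ȳ_st) = √1.01385 = 1.0069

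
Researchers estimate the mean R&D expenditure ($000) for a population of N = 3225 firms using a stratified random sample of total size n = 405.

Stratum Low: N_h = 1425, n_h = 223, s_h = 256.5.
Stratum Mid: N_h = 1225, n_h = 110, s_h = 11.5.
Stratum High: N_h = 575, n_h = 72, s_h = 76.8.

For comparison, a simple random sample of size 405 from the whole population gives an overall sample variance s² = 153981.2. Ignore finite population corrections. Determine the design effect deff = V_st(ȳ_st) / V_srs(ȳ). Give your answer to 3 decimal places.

V̂(ȳ_st) = Σ W_h² s_h²/n_h, with W_h = N_h/N and N = 3225:
  stratum Low: (1425/3225)²·256.5²/223 = 57.6023
  stratum Mid: (1225/3225)²·11.5²/110 = 0.173467
  stratum High: (575/3225)²·76.8²/72 = 2.60415
V_st = 60.38
V_srs = s²/n = 153981.2/405 = 380.2
deff = V_st / V_srs = 60.38/380.2 = 0.1588

deff ≈ 0.159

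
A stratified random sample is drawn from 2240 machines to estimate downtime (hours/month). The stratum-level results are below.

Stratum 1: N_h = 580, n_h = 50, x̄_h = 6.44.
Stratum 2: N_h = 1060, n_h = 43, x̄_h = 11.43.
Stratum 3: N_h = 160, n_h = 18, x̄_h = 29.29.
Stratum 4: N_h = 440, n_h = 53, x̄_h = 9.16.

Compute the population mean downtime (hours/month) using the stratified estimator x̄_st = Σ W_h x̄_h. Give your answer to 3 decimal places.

N = Σ N_h = 2240. Stratum weights W_h = N_h/N.
x̄_st = (580·6.44 + 1060·11.43 + 160·29.29 + 440·9.16) / 2240 = 10.96777

x̄_st ≈ 10.968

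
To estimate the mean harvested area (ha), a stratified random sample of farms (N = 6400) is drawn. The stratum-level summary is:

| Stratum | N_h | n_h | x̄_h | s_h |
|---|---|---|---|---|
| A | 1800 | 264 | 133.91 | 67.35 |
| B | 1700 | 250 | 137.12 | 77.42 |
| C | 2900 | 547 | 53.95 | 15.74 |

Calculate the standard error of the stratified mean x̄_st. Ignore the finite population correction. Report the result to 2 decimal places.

SE(x̄_st) ≈ 1.77

V̂(x̄_st) = Σ W_h² s_h²/n_h, with W_h = N_h/N and N = 6400:
  stratum A: (1800/6400)²·67.35²/264 = 1.35912
  stratum B: (1700/6400)²·77.42²/250 = 1.69163
  stratum C: (2900/6400)²·15.74²/547 = 0.0929947
V̂(x̄_st) = 3.14374
SE(x̄_st) = √3.14374 = 1.77306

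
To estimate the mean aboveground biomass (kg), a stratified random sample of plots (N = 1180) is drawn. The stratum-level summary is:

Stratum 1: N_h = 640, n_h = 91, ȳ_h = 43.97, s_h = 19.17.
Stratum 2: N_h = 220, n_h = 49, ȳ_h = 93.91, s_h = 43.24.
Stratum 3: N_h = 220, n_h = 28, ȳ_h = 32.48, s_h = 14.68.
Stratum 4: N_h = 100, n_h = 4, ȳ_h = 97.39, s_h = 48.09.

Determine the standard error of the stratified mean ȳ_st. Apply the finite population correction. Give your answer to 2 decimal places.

V̂(ȳ_st) = Σ W_h² (1 − n_h/N_h) s_h²/n_h, with W_h = N_h/N and N = 1180:
  stratum 1: (640/1180)²·(1 − 91/640)·19.17²/91 = 1.01904
  stratum 2: (220/1180)²·(1 − 49/220)·43.24²/49 = 1.03093
  stratum 3: (220/1180)²·(1 − 28/220)·14.68²/28 = 0.233482
  stratum 4: (100/1180)²·(1 − 4/100)·48.09²/4 = 3.98618
V̂(ȳ_st) = 6.26963
SE(ȳ_st) = √6.26963 = 2.50392

SE(ȳ_st) ≈ 2.50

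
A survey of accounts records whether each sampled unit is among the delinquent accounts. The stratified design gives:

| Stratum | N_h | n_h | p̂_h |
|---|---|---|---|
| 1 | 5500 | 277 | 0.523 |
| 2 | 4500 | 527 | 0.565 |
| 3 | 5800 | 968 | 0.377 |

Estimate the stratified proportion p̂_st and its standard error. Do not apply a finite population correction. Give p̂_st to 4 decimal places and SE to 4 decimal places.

N = 15800; stratum weights W_h = N_h/N.
p̂_st = Σ W_h p̂_h = (5500·0.523 + 4500·0.565 + 5800·0.377)/15800 = 0.48137
V̂(p̂_st) = Σ W_h² p̂_h(1−p̂_h)/(n_h−1):
  stratum 1: (5500/15800)²·0.523·0.477/276 = 0.000109527
  stratum 2: (4500/15800)²·0.565·0.435/526 = 3.79021e-05
  stratum 3: (5800/15800)²·0.377·0.623/967 = 3.27299e-05
V̂(p̂_st) = 0.000180159; SE = √V̂ = 0.0134223

p̂_st ≈ 0.4814, SE ≈ 0.0134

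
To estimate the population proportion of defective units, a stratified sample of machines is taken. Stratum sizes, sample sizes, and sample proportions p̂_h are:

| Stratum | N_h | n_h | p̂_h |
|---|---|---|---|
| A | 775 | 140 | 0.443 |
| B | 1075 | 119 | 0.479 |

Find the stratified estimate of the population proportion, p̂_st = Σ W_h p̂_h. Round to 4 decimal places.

p̂_st ≈ 0.4639

N = 1850; stratum weights W_h = N_h/N.
p̂_st = Σ W_h p̂_h = (775·0.443 + 1075·0.479)/1850 = 0.46392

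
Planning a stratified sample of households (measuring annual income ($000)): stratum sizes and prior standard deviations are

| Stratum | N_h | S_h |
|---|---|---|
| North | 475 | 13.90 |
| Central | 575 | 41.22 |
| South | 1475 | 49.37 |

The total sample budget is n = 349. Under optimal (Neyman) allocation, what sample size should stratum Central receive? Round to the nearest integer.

80

Neyman allocation: n_h = n · N_h S_h / Σ N_i S_i, with n = 349.
  stratum North: N_h·S_h = 475·13.90 = 6602.50
  stratum Central: N_h·S_h = 575·41.22 = 23701.50
  stratum South: N_h·S_h = 1475·49.37 = 72820.75
Σ N_h S_h = 103124.75
n for stratum Central = 349·23701.50/103124.75 = 80.212 → 80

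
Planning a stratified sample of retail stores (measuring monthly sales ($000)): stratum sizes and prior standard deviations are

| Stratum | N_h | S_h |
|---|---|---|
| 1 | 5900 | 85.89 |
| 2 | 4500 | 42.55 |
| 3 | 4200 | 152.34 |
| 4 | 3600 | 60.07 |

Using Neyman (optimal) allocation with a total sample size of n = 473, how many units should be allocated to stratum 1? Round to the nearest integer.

Neyman allocation: n_h = n · N_h S_h / Σ N_i S_i, with n = 473.
  stratum 1: N_h·S_h = 5900·85.89 = 506751.00
  stratum 2: N_h·S_h = 4500·42.55 = 191475.00
  stratum 3: N_h·S_h = 4200·152.34 = 639828.00
  stratum 4: N_h·S_h = 3600·60.07 = 216252.00
Σ N_h S_h = 1554306.00
n for stratum 1 = 473·506751.00/1554306.00 = 154.212 → 154

154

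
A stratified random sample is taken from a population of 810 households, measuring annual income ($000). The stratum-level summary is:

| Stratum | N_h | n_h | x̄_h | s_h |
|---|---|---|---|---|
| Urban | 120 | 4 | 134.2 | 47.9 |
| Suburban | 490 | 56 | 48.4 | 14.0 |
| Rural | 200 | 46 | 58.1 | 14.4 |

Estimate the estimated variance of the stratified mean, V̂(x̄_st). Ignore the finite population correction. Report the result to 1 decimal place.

V̂(x̄_st) = Σ W_h² s_h²/n_h, with W_h = N_h/N and N = 810:
  stratum Urban: (120/810)²·47.9²/4 = 12.5894
  stratum Suburban: (490/810)²·14.0²/56 = 1.28083
  stratum Rural: (200/810)²·14.4²/46 = 0.274826
V̂(x̄_st) = 14.145

V̂(x̄_st) ≈ 14.1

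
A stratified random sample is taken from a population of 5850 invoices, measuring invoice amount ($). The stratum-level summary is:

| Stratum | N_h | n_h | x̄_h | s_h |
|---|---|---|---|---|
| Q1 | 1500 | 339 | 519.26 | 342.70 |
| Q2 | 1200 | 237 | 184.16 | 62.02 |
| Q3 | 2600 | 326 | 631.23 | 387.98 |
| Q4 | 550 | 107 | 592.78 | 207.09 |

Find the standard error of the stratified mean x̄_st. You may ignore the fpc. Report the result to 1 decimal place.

V̂(x̄_st) = Σ W_h² s_h²/n_h, with W_h = N_h/N and N = 5850:
  stratum Q1: (1500/5850)²·342.70²/339 = 22.7771
  stratum Q2: (1200/5850)²·62.02²/237 = 0.682914
  stratum Q3: (2600/5850)²·387.98²/326 = 91.2087
  stratum Q4: (550/5850)²·207.09²/107 = 3.54281
V̂(x̄_st) = 118.212
SE(x̄_st) = √118.212 = 10.8725

SE(x̄_st) ≈ 10.9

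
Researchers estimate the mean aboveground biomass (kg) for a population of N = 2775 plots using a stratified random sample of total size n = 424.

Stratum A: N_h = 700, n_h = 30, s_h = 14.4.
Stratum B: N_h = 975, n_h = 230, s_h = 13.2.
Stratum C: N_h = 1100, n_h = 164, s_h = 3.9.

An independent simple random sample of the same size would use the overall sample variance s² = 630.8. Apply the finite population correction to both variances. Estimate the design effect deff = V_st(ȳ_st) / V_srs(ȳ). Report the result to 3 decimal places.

V̂(ȳ_st) = Σ W_h² (1 − n_h/N_h) s_h²/n_h, with W_h = N_h/N and N = 2775:
  stratum A: (700/2775)²·(1 − 30/700)·14.4²/30 = 0.420969
  stratum B: (975/2775)²·(1 − 230/975)·13.2²/230 = 0.0714587
  stratum C: (1100/2775)²·(1 − 164/1100)·3.9²/164 = 0.0124002
V_st = 0.504828
V_srs = (1 − 424/2775)·630.8/424 = 1.26042
deff = V_st / V_srs = 0.504828/1.26042 = 0.4005

deff ≈ 0.401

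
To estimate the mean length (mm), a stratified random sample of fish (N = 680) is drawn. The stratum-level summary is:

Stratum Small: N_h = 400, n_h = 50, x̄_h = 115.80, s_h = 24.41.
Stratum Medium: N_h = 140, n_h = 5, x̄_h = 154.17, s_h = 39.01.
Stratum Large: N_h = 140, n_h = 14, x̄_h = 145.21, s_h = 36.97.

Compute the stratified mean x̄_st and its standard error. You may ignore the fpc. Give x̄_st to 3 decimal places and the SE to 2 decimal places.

x̄_st ≈ 129.755, SE ≈ 4.60

x̄_st = Σ W_h x̄_h = (400·115.80 + 140·154.17 + 140·145.21)/680 = 129.75471
V̂(x̄_st) = Σ W_h² s_h²/n_h, with W_h = N_h/N and N = 680:
  stratum Small: (400/680)²·24.41²/50 = 4.12352
  stratum Medium: (140/680)²·39.01²/5 = 12.9009
  stratum Large: (140/680)²·36.97²/14 = 4.13818
V̂(x̄_st) = 21.1626
SE(x̄_st) = √21.1626 = 4.60028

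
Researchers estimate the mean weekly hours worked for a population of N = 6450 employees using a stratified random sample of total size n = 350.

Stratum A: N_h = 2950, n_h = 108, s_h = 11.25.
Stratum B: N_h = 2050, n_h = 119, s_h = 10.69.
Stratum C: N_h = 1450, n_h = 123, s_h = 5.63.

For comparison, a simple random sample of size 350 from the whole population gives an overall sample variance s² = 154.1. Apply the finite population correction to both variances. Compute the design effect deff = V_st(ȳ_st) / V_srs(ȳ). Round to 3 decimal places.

deff ≈ 0.815

V̂(ȳ_st) = Σ W_h² (1 − n_h/N_h) s_h²/n_h, with W_h = N_h/N and N = 6450:
  stratum A: (2950/6450)²·(1 − 108/2950)·11.25²/108 = 0.236161
  stratum B: (2050/6450)²·(1 − 119/2050)·10.69²/119 = 0.0913745
  stratum C: (1450/6450)²·(1 − 123/1450)·5.63²/123 = 0.0119188
V_st = 0.339454
V_srs = (1 − 350/6450)·154.1/350 = 0.416394
deff = V_st / V_srs = 0.339454/0.416394 = 0.8152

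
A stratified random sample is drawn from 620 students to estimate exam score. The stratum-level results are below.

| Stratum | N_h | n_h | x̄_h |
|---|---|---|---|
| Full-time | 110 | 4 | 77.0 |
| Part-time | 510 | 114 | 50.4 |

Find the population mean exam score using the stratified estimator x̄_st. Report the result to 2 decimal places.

x̄_st ≈ 55.12

N = Σ N_h = 620. Stratum weights W_h = N_h/N.
x̄_st = (110·77.0 + 510·50.4) / 620 = 55.1194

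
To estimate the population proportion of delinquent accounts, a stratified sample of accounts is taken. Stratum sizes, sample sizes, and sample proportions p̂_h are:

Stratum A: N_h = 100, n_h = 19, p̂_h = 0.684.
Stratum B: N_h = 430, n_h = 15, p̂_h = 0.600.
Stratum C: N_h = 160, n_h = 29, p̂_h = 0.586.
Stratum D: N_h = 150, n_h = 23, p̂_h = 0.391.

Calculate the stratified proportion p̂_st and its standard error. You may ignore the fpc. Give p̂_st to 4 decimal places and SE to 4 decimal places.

N = 840; stratum weights W_h = N_h/N.
p̂_st = Σ W_h p̂_h = (100·0.684 + 430·0.600 + 160·0.586 + 150·0.391)/840 = 0.57001
V̂(p̂_st) = Σ W_h² p̂_h(1−p̂_h)/(n_h−1):
  stratum A: (100/840)²·0.684·0.316/18 = 0.000170181
  stratum B: (430/840)²·0.600·0.400/14 = 0.00449223
  stratum C: (160/840)²·0.586·0.414/28 = 0.000314356
  stratum D: (150/840)²·0.391·0.609/22 = 0.00034514
V̂(p̂_st) = 0.0053219; SE = √V̂ = 0.0729514

p̂_st ≈ 0.5700, SE ≈ 0.0730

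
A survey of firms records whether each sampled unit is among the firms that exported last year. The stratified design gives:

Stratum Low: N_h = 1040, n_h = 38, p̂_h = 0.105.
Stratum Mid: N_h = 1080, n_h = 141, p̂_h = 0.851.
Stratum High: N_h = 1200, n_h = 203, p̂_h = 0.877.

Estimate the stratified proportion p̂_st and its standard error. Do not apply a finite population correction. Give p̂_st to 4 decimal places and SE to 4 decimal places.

p̂_st ≈ 0.6267, SE ≈ 0.0204

N = 3320; stratum weights W_h = N_h/N.
p̂_st = Σ W_h p̂_h = (1040·0.105 + 1080·0.851 + 1200·0.877)/3320 = 0.62671
V̂(p̂_st) = Σ W_h² p̂_h(1−p̂_h)/(n_h−1):
  stratum Low: (1040/3320)²·0.105·0.895/37 = 0.00024923
  stratum Mid: (1080/3320)²·0.851·0.149/140 = 9.58427e-05
  stratum High: (1200/3320)²·0.877·0.123/202 = 6.97653e-05
V̂(p̂_st) = 0.000414839; SE = √V̂ = 0.0203676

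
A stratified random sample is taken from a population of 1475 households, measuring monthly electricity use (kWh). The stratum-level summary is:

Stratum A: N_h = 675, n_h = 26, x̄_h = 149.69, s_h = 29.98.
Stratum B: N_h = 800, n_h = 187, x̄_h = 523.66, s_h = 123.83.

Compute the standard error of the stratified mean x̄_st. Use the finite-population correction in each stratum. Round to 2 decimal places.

V̂(x̄_st) = Σ W_h² (1 − n_h/N_h) s_h²/n_h, with W_h = N_h/N and N = 1475:
  stratum A: (675/1475)²·(1 − 26/675)·29.98²/26 = 6.96072
  stratum B: (800/1475)²·(1 − 187/800)·123.83²/187 = 18.4832
V̂(x̄_st) = 25.4439
SE(x̄_st) = √25.4439 = 5.04419

SE(x̄_st) ≈ 5.04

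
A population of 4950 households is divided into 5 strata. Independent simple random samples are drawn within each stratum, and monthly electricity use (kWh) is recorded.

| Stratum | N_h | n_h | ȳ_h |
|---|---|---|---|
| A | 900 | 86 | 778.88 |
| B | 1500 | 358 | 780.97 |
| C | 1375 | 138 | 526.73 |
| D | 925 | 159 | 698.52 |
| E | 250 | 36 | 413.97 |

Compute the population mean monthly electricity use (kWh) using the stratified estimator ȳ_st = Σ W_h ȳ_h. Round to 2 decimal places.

ȳ_st ≈ 676.03

N = Σ N_h = 4950. Stratum weights W_h = N_h/N.
ȳ_st = (900·778.88 + 1500·780.97 + 1375·526.73 + 925·698.52 + 250·413.97) / 4950 = 676.0251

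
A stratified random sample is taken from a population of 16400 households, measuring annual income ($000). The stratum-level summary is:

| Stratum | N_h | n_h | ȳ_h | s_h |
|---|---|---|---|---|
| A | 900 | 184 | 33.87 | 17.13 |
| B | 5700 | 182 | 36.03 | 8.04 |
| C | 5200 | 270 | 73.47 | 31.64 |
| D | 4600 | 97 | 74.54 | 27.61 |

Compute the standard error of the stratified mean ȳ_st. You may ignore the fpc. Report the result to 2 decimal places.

SE(ȳ_st) ≈ 1.02

V̂(ȳ_st) = Σ W_h² s_h²/n_h, with W_h = N_h/N and N = 16400:
  stratum A: (900/16400)²·17.13²/184 = 0.0048028
  stratum B: (5700/16400)²·8.04²/182 = 0.0429045
  stratum C: (5200/16400)²·31.64²/270 = 0.372759
  stratum D: (4600/16400)²·27.61²/97 = 0.618285
V̂(ȳ_st) = 1.03875
SE(ȳ_st) = √1.03875 = 1.01919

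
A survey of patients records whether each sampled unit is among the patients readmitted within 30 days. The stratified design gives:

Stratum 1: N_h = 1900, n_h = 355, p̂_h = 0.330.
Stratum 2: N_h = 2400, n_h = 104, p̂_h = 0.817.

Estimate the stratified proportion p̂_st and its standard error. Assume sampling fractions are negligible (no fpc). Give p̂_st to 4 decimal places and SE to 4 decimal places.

p̂_st ≈ 0.6018, SE ≈ 0.0240

N = 4300; stratum weights W_h = N_h/N.
p̂_st = Σ W_h p̂_h = (1900·0.330 + 2400·0.817)/4300 = 0.60181
V̂(p̂_st) = Σ W_h² p̂_h(1−p̂_h)/(n_h−1):
  stratum 1: (1900/4300)²·0.330·0.670/354 = 0.000121943
  stratum 2: (2400/4300)²·0.817·0.183/103 = 0.000452191
V̂(p̂_st) = 0.000574133; SE = √V̂ = 0.0239611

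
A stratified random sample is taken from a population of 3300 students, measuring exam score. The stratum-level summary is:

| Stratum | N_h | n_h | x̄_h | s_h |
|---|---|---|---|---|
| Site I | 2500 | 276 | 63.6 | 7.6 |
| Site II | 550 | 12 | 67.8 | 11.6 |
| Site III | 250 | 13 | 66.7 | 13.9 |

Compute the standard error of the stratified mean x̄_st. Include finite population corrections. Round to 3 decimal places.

SE(x̄_st) ≈ 0.702

V̂(x̄_st) = Σ W_h² (1 − n_h/N_h) s_h²/n_h, with W_h = N_h/N and N = 3300:
  stratum Site I: (2500/3300)²·(1 − 276/2500)·7.6²/276 = 0.106848
  stratum Site II: (550/3300)²·(1 − 12/550)·11.6²/12 = 0.304686
  stratum Site III: (250/3300)²·(1 − 13/250)·13.9²/13 = 0.0808624
V̂(x̄_st) = 0.492396
SE(x̄_st) = √0.492396 = 0.701709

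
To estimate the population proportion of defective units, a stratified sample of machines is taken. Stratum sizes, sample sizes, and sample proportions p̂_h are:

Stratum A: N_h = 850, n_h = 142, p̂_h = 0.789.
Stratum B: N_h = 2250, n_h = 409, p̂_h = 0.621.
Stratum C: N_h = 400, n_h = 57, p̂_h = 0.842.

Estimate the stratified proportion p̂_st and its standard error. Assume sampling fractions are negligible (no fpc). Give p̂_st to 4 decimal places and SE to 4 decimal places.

N = 3500; stratum weights W_h = N_h/N.
p̂_st = Σ W_h p̂_h = (850·0.789 + 2250·0.621 + 400·0.842)/3500 = 0.68706
V̂(p̂_st) = Σ W_h² p̂_h(1−p̂_h)/(n_h−1):
  stratum A: (850/3500)²·0.789·0.211/141 = 6.96373e-05
  stratum B: (2250/3500)²·0.621·0.379/408 = 0.000238396
  stratum C: (400/3500)²·0.842·0.158/56 = 3.10288e-05
V̂(p̂_st) = 0.000339062; SE = √V̂ = 0.0184136

p̂_st ≈ 0.6871, SE ≈ 0.0184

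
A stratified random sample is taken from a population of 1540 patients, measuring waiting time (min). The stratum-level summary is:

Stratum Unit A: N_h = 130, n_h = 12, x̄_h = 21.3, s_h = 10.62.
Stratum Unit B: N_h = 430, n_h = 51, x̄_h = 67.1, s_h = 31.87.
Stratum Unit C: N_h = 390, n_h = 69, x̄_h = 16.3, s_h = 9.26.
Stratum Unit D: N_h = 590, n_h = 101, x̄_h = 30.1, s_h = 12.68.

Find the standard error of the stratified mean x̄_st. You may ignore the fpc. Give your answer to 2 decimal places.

SE(x̄_st) ≈ 1.39

V̂(x̄_st) = Σ W_h² s_h²/n_h, with W_h = N_h/N and N = 1540:
  stratum Unit A: (130/1540)²·10.62²/12 = 0.0669751
  stratum Unit B: (430/1540)²·31.87²/51 = 1.55271
  stratum Unit C: (390/1540)²·9.26²/69 = 0.0797004
  stratum Unit D: (590/1540)²·12.68²/101 = 0.233657
V̂(x̄_st) = 1.93304
SE(x̄_st) = √1.93304 = 1.39034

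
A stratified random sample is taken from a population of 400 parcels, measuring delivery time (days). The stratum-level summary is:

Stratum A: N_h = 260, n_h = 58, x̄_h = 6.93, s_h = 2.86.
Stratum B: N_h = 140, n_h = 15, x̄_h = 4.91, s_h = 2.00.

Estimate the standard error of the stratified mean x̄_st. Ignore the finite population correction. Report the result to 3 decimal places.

SE(x̄_st) ≈ 0.304

V̂(x̄_st) = Σ W_h² s_h²/n_h, with W_h = N_h/N and N = 400:
  stratum A: (260/400)²·2.86²/58 = 0.0595842
  stratum B: (140/400)²·2.00²/15 = 0.0326667
V̂(x̄_st) = 0.0922508
SE(x̄_st) = √0.0922508 = 0.303728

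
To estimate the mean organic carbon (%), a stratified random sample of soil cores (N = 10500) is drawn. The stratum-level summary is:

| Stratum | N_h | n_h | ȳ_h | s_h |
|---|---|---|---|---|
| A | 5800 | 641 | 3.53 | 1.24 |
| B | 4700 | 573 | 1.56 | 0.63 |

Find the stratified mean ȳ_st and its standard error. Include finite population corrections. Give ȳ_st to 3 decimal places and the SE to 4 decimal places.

ȳ_st = Σ W_h ȳ_h = (5800·3.53 + 4700·1.56)/10500 = 2.64819
V̂(ȳ_st) = Σ W_h² (1 − n_h/N_h) s_h²/n_h, with W_h = N_h/N and N = 10500:
  stratum A: (5800/10500)²·(1 − 641/5800)·1.24²/641 = 0.000651029
  stratum B: (4700/10500)²·(1 − 573/4700)·0.63²/573 = 0.000121865
V̂(ȳ_st) = 0.000772894
SE(ȳ_st) = √0.000772894 = 0.027801

ȳ_st ≈ 2.648, SE ≈ 0.0278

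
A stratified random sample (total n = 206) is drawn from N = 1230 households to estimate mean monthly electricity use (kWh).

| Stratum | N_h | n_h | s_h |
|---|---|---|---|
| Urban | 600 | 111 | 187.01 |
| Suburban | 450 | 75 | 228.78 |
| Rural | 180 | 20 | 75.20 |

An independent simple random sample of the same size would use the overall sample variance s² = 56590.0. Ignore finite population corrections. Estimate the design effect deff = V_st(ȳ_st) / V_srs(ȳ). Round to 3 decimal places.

V̂(ȳ_st) = Σ W_h² s_h²/n_h, with W_h = N_h/N and N = 1230:
  stratum Urban: (600/1230)²·187.01²/111 = 74.972
  stratum Suburban: (450/1230)²·228.78²/75 = 93.4092
  stratum Rural: (180/1230)²·75.20²/20 = 6.05537
V_st = 174.437
V_srs = s²/n = 56590.0/206 = 274.709
deff = V_st / V_srs = 174.437/274.709 = 0.6350

deff ≈ 0.635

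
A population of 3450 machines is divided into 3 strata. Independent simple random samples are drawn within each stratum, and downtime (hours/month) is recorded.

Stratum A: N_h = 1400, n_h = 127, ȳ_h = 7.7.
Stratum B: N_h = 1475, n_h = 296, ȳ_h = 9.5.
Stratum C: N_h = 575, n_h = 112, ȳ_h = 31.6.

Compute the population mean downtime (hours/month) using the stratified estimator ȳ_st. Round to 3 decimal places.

N = Σ N_h = 3450. Stratum weights W_h = N_h/N.
ȳ_st = (1400·7.7 + 1475·9.5 + 575·31.6) / 3450 = 12.45290

ȳ_st ≈ 12.453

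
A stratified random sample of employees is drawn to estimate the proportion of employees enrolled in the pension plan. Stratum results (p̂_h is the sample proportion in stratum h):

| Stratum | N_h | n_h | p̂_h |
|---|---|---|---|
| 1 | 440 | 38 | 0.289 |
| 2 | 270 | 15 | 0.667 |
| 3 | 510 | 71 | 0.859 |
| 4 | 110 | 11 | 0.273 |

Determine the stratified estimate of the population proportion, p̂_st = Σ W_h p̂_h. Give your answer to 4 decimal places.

p̂_st ≈ 0.5830

N = 1330; stratum weights W_h = N_h/N.
p̂_st = Σ W_h p̂_h = (440·0.289 + 270·0.667 + 510·0.859 + 110·0.273)/1330 = 0.58298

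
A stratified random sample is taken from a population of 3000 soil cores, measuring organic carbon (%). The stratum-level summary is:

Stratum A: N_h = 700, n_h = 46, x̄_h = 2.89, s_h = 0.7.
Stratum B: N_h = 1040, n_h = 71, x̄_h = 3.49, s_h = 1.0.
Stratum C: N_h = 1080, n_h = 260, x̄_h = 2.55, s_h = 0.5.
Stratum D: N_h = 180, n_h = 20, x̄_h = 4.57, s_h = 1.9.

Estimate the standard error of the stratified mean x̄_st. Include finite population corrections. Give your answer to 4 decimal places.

V̂(x̄_st) = Σ W_h² (1 − n_h/N_h) s_h²/n_h, with W_h = N_h/N and N = 3000:
  stratum A: (700/3000)²·(1 − 46/700)·0.7²/46 = 0.000541841
  stratum B: (1040/3000)²·(1 − 71/1040)·1.0²/71 = 0.00157709
  stratum C: (1080/3000)²·(1 − 260/1080)·0.5²/260 = 9.46154e-05
  stratum D: (180/3000)²·(1 − 20/180)·1.9²/20 = 0.0005776
V̂(x̄_st) = 0.00279115
SE(x̄_st) = √0.00279115 = 0.0528313

SE(x̄_st) ≈ 0.0528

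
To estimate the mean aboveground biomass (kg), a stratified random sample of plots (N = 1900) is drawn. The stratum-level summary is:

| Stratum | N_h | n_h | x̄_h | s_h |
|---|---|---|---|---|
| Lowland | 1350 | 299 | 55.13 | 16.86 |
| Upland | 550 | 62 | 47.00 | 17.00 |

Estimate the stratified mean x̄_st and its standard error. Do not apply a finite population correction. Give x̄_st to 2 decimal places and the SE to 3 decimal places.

x̄_st ≈ 52.78, SE ≈ 0.933

x̄_st = Σ W_h x̄_h = (1350·55.13 + 550·47.00)/1900 = 52.77658
V̂(x̄_st) = Σ W_h² s_h²/n_h, with W_h = N_h/N and N = 1900:
  stratum Lowland: (1350/1900)²·16.86²/299 = 0.479959
  stratum Upland: (550/1900)²·17.00²/62 = 0.390593
V̂(x̄_st) = 0.870552
SE(x̄_st) = √0.870552 = 0.933034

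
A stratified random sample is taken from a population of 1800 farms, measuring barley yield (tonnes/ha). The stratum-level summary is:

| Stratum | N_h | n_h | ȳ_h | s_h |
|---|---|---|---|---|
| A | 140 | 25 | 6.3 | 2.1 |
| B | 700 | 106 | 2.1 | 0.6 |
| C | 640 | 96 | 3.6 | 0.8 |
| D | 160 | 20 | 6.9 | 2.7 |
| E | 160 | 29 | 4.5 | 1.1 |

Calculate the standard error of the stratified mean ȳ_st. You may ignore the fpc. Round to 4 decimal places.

V̂(ȳ_st) = Σ W_h² s_h²/n_h, with W_h = N_h/N and N = 1800:
  stratum A: (140/1800)²·2.1²/25 = 0.00106711
  stratum B: (700/1800)²·0.6²/106 = 0.000513627
  stratum C: (640/1800)²·0.8²/96 = 0.000842798
  stratum D: (160/1800)²·2.7²/20 = 0.00288
  stratum E: (160/1800)²·1.1²/29 = 0.000329672
V̂(ȳ_st) = 0.00563321
SE(ȳ_st) = √0.00563321 = 0.0750547

SE(ȳ_st) ≈ 0.0751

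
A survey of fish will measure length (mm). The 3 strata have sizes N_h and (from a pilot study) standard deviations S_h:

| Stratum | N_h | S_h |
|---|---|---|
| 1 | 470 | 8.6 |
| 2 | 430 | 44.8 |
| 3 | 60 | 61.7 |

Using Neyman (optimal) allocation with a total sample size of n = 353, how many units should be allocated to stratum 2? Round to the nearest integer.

252

Neyman allocation: n_h = n · N_h S_h / Σ N_i S_i, with n = 353.
  stratum 1: N_h·S_h = 470·8.6 = 4042.00
  stratum 2: N_h·S_h = 430·44.8 = 19264.00
  stratum 3: N_h·S_h = 60·61.7 = 3702.00
Σ N_h S_h = 27008.00
n for stratum 2 = 353·19264.00/27008.00 = 251.784 → 252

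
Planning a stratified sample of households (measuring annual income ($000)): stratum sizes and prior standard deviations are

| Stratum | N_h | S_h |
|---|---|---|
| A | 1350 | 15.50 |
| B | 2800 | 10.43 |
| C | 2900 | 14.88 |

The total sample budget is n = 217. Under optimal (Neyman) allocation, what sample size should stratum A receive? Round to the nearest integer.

49

Neyman allocation: n_h = n · N_h S_h / Σ N_i S_i, with n = 217.
  stratum A: N_h·S_h = 1350·15.50 = 20925.00
  stratum B: N_h·S_h = 2800·10.43 = 29204.00
  stratum C: N_h·S_h = 2900·14.88 = 43152.00
Σ N_h S_h = 93281.00
n for stratum A = 217·20925.00/93281.00 = 48.678 → 49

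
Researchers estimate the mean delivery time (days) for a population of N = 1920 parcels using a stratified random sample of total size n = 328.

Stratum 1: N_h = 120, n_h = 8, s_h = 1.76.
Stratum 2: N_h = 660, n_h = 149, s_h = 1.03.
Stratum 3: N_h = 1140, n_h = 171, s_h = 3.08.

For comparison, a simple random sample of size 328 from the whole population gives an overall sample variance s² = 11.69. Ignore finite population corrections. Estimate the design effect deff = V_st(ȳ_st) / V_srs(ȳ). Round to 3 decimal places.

deff ≈ 0.615

V̂(ȳ_st) = Σ W_h² s_h²/n_h, with W_h = N_h/N and N = 1920:
  stratum 1: (120/1920)²·1.76²/8 = 0.0015125
  stratum 2: (660/1920)²·1.03²/149 = 0.000841344
  stratum 3: (1140/1920)²·3.08²/171 = 0.0195575
V_st = 0.0219113
V_srs = s²/n = 11.69/328 = 0.0356402
deff = V_st / V_srs = 0.0219113/0.0356402 = 0.6148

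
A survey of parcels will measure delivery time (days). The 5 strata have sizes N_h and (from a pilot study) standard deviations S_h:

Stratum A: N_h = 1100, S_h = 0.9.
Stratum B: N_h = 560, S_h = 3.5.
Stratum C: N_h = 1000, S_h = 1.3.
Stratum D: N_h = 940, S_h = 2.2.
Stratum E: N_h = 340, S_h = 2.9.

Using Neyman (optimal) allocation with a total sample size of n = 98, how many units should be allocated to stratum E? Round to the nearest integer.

Neyman allocation: n_h = n · N_h S_h / Σ N_i S_i, with n = 98.
  stratum A: N_h·S_h = 1100·0.9 = 990.00
  stratum B: N_h·S_h = 560·3.5 = 1960.00
  stratum C: N_h·S_h = 1000·1.3 = 1300.00
  stratum D: N_h·S_h = 940·2.2 = 2068.00
  stratum E: N_h·S_h = 340·2.9 = 986.00
Σ N_h S_h = 7304.00
n for stratum E = 98·986.00/7304.00 = 13.229 → 13

13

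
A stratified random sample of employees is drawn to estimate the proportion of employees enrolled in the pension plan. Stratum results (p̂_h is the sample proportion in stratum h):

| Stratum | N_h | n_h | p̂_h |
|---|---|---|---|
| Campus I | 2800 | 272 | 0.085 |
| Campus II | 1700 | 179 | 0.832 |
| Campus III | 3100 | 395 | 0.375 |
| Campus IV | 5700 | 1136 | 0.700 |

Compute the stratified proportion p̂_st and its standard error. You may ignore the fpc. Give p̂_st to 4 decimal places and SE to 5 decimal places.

p̂_st ≈ 0.5116, SE ≈ 0.00958

N = 13300; stratum weights W_h = N_h/N.
p̂_st = Σ W_h p̂_h = (2800·0.085 + 1700·0.832 + 3100·0.375 + 5700·0.700)/13300 = 0.51165
V̂(p̂_st) = Σ W_h² p̂_h(1−p̂_h)/(n_h−1):
  stratum Campus I: (2800/13300)²·0.085·0.915/271 = 1.27199e-05
  stratum Campus II: (1700/13300)²·0.832·0.168/178 = 1.28294e-05
  stratum Campus III: (3100/13300)²·0.375·0.625/394 = 3.23173e-05
  stratum Campus IV: (5700/13300)²·0.700·0.300/1135 = 3.39836e-05
V̂(p̂_st) = 9.18503e-05; SE = √V̂ = 0.00958385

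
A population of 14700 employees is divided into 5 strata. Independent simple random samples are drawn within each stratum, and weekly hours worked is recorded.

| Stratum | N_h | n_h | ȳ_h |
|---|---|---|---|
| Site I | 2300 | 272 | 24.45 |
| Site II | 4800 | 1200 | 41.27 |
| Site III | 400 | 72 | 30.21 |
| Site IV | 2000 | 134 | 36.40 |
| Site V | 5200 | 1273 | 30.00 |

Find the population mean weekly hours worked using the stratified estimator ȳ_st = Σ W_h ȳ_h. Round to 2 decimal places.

ȳ_st ≈ 33.69

N = Σ N_h = 14700. Stratum weights W_h = N_h/N.
ȳ_st = (2300·24.45 + 4800·41.27 + 400·30.21 + 2000·36.40 + 5200·30.00) / 14700 = 33.6881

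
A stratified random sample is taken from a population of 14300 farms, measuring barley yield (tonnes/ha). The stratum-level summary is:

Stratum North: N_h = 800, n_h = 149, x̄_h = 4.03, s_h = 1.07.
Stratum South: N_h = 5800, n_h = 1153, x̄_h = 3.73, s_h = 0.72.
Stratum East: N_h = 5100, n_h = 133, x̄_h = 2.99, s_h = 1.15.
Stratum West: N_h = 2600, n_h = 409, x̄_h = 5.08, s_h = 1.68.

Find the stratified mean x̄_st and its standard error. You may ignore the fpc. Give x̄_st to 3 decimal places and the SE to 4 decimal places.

x̄_st = Σ W_h x̄_h = (800·4.03 + 5800·3.73 + 5100·2.99 + 2600·5.08)/14300 = 3.72832
V̂(x̄_st) = Σ W_h² s_h²/n_h, with W_h = N_h/N and N = 14300:
  stratum North: (800/14300)²·1.07²/149 = 2.40486e-05
  stratum South: (5800/14300)²·0.72²/1153 = 7.39639e-05
  stratum East: (5100/14300)²·1.15²/133 = 0.00126477
  stratum West: (2600/14300)²·1.68²/409 = 0.000228123
V̂(x̄_st) = 0.00159091
SE(x̄_st) = √0.00159091 = 0.0398862

x̄_st ≈ 3.728, SE ≈ 0.0399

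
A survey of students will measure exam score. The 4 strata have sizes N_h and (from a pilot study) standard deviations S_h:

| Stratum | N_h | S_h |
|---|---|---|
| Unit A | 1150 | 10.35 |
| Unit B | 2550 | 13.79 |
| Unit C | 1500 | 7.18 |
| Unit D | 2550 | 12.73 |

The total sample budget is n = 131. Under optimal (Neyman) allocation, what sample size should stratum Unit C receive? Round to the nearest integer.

Neyman allocation: n_h = n · N_h S_h / Σ N_i S_i, with n = 131.
  stratum Unit A: N_h·S_h = 1150·10.35 = 11902.50
  stratum Unit B: N_h·S_h = 2550·13.79 = 35164.50
  stratum Unit C: N_h·S_h = 1500·7.18 = 10770.00
  stratum Unit D: N_h·S_h = 2550·12.73 = 32461.50
Σ N_h S_h = 90298.50
n for stratum Unit C = 131·10770.00/90298.50 = 15.625 → 16

16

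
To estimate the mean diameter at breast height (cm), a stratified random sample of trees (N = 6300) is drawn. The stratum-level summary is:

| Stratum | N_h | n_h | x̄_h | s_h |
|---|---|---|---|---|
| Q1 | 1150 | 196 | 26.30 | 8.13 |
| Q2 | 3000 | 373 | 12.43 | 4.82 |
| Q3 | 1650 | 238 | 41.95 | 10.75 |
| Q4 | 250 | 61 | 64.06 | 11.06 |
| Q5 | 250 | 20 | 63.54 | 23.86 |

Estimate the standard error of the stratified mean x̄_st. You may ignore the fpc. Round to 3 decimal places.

SE(x̄_st) ≈ 0.327

V̂(x̄_st) = Σ W_h² s_h²/n_h, with W_h = N_h/N and N = 6300:
  stratum Q1: (1150/6300)²·8.13²/196 = 0.0112367
  stratum Q2: (3000/6300)²·4.82²/373 = 0.0141236
  stratum Q3: (1650/6300)²·10.75²/238 = 0.0333063
  stratum Q4: (250/6300)²·11.06²/61 = 0.00315776
  stratum Q5: (250/6300)²·23.86²/20 = 0.0448239
V̂(x̄_st) = 0.106648
SE(x̄_st) = √0.106648 = 0.326571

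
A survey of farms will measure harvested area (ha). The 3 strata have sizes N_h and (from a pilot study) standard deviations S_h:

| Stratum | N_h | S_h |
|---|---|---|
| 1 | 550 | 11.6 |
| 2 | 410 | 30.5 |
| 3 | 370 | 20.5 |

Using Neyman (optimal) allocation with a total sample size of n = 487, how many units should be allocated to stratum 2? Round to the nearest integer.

230

Neyman allocation: n_h = n · N_h S_h / Σ N_i S_i, with n = 487.
  stratum 1: N_h·S_h = 550·11.6 = 6380.00
  stratum 2: N_h·S_h = 410·30.5 = 12505.00
  stratum 3: N_h·S_h = 370·20.5 = 7585.00
Σ N_h S_h = 26470.00
n for stratum 2 = 487·12505.00/26470.00 = 230.069 → 230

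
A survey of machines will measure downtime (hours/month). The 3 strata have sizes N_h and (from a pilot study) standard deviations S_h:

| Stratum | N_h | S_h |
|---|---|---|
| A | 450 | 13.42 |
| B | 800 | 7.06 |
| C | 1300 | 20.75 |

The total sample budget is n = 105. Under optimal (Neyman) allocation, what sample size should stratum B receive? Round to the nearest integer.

Neyman allocation: n_h = n · N_h S_h / Σ N_i S_i, with n = 105.
  stratum A: N_h·S_h = 450·13.42 = 6039.00
  stratum B: N_h·S_h = 800·7.06 = 5648.00
  stratum C: N_h·S_h = 1300·20.75 = 26975.00
Σ N_h S_h = 38662.00
n for stratum B = 105·5648.00/38662.00 = 15.339 → 15

15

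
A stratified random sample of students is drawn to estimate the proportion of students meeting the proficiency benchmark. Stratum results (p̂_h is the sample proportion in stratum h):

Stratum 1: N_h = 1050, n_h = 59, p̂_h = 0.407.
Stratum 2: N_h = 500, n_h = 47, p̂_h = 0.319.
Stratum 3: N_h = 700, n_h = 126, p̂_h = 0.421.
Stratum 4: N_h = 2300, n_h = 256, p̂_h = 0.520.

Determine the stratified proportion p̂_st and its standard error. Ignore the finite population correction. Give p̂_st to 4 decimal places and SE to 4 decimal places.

N = 4550; stratum weights W_h = N_h/N.
p̂_st = Σ W_h p̂_h = (1050·0.407 + 500·0.319 + 700·0.421 + 2300·0.520)/4550 = 0.45660
V̂(p̂_st) = Σ W_h² p̂_h(1−p̂_h)/(n_h−1):
  stratum 1: (1050/4550)²·0.407·0.593/58 = 0.000221604
  stratum 2: (500/4550)²·0.319·0.681/46 = 5.70292e-05
  stratum 3: (700/4550)²·0.421·0.579/125 = 4.61556e-05
  stratum 4: (2300/4550)²·0.520·0.480/255 = 0.000250114
V̂(p̂_st) = 0.000574902; SE = √V̂ = 0.0239771

p̂_st ≈ 0.4566, SE ≈ 0.0240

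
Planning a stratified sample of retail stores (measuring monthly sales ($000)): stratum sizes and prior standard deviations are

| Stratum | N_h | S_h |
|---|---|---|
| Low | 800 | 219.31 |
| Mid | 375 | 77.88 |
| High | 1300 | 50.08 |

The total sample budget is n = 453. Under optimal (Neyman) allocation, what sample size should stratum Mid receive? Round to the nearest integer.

Neyman allocation: n_h = n · N_h S_h / Σ N_i S_i, with n = 453.
  stratum Low: N_h·S_h = 800·219.31 = 175448.00
  stratum Mid: N_h·S_h = 375·77.88 = 29205.00
  stratum High: N_h·S_h = 1300·50.08 = 65104.00
Σ N_h S_h = 269757.00
n for stratum Mid = 453·29205.00/269757.00 = 49.044 → 49

49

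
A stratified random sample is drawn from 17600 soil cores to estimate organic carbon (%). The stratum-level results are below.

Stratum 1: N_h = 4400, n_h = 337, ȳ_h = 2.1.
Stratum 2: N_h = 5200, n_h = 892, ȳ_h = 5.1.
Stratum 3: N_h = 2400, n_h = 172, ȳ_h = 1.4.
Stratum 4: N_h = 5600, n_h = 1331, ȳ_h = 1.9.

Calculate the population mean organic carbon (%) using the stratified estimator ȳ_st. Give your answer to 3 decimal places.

ȳ_st ≈ 2.827

N = Σ N_h = 17600. Stratum weights W_h = N_h/N.
ȳ_st = (4400·2.1 + 5200·5.1 + 2400·1.4 + 5600·1.9) / 17600 = 2.82727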